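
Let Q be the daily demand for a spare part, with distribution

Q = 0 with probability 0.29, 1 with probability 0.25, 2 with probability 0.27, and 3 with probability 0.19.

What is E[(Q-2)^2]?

E[(Q-2)^2] = Σ (q-2)^2·P(Q=q)
 = 4·0.29 + 1·0.25 + 0·0.27 + 1·0.19
 = 1.16 + 0.25 + 0 + 0.19
 = 1.6

1.6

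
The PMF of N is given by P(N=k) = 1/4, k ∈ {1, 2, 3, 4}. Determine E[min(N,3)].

2.25

E[min(N,3)] = Σ min(n,3)·P(N=n)
 = 1·1/4 + 2·1/4 + 3·1/4 + 3·1/4
 = 1/4 + 1/2 + 3/4 + 3/4
 = 9/4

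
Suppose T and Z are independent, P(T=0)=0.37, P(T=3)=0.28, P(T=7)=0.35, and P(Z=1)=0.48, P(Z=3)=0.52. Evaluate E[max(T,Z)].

E[max(T,Z)] = Σ_t Σ_z max(t,z) · P(T=t)P(Z=z)
 = 1·0.1776 + 3·0.1924 + 3·0.1344 + 3·0.1456 + 7·0.168 + 7·0.182
 = 0.1776 + 0.5772 + 0.4032 + 0.4368 + 1.176 + 1.274
 = 4.0448

4.0448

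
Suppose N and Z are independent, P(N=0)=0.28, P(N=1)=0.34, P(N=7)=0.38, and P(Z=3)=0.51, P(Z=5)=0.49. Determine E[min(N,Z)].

E[min(N,Z)] = Σ_n Σ_z min(n,z) · P(N=n)P(Z=z)
 = 0·0.1428 + 0·0.1372 + 1·0.1734 + 1·0.1666 + 3·0.1938 + 5·0.1862
 = 0 + 0 + 0.1734 + 0.1666 + 0.5814 + 0.931
 = 1.8524

1.8524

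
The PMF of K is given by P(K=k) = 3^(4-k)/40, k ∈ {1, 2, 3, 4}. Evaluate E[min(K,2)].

1.325

E[min(K,2)] = Σ min(k,2)·P(K=k)
 = 1·27/40 + 2·9/40 + 2·3/40 + 2·1/40
 = 27/40 + 9/20 + 3/20 + 1/20
 = 53/40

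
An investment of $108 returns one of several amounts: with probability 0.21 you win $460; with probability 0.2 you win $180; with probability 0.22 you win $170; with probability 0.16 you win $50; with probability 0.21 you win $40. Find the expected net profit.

E[payout] = 460·0.21 + 180·0.2 + 170·0.22 + 50·0.16 + 40·0.21
 = 96.6 + 36 + 37.4 + 8 + 8.4
 = 186.4
Net = 186.4 - 108 = 78.4

78.4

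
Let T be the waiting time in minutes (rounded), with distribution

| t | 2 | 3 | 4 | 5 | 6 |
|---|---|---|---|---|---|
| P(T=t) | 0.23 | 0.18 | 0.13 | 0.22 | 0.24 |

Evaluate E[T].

4.06

E[T] = Σ t·P(T=t)
 = 2·0.23 + 3·0.18 + 4·0.13 + 5·0.22 + 6·0.24
 = 0.46 + 0.54 + 0.52 + 1.1 + 1.44
 = 4.06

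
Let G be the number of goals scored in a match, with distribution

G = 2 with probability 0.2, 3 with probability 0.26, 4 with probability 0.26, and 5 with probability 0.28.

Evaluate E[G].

E[G] = Σ g·P(G=g)
 = 2·0.2 + 3·0.26 + 4·0.26 + 5·0.28
 = 0.4 + 0.78 + 1.04 + 1.4
 = 3.62

3.62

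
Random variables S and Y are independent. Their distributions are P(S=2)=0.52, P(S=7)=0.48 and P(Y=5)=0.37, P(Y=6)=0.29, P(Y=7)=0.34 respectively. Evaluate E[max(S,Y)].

E[max(S,Y)] = Σ_s Σ_y max(s,y) · P(S=s)P(Y=y)
 = 5·0.1924 + 6·0.1508 + 7·0.1768 + 7·0.1776 + 7·0.1392 + 7·0.1632
 = 0.962 + 0.9048 + 1.2376 + 1.2432 + 0.9744 + 1.1424
 = 6.4644

6.4644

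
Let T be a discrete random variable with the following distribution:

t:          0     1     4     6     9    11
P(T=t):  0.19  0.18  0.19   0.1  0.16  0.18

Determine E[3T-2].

12.88

E[3T-2] = Σ (3t-2)·P(T=t)
 = (-2)·0.19 + 1·0.18 + 10·0.19 + 16·0.1 + 25·0.16 + 31·0.18
 = (-0.38) + 0.18 + 1.9 + 1.6 + 4 + 5.58
 = 12.88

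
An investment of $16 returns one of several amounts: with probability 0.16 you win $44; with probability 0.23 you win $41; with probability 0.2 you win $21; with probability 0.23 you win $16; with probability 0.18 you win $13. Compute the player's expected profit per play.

E[payout] = 44·0.16 + 41·0.23 + 21·0.2 + 16·0.23 + 13·0.18
 = 7.04 + 9.43 + 4.2 + 3.68 + 2.34
 = 26.69
Net = 26.69 - 16 = 10.69

10.69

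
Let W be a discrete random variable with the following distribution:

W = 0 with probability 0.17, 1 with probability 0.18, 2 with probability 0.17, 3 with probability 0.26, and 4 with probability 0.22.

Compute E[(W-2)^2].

2

E[(W-2)^2] = Σ (w-2)^2·P(W=w)
 = 4·0.17 + 1·0.18 + 0·0.17 + 1·0.26 + 4·0.22
 = 0.68 + 0.18 + 0 + 0.26 + 0.88
 = 2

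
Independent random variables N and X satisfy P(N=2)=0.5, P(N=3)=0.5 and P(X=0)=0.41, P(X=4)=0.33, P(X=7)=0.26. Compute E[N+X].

5.64

E[N+X] = Σ_n Σ_x (n+x) · P(N=n)P(X=x)
 = 2·0.205 + 6·0.165 + 9·0.13 + 3·0.205 + 7·0.165 + 10·0.13
 = 0.41 + 0.99 + 1.17 + 0.615 + 1.155 + 1.3
 = 5.64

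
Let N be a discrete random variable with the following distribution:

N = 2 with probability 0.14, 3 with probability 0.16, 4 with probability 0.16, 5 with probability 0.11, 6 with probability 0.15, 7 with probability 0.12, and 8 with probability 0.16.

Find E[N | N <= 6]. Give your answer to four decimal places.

P(N <= 6) = 0.14 + 0.16 + 0.16 + 0.11 + 0.15 = 0.72.
E[N | N <= 6] = [2·0.14 + 3·0.16 + 4·0.16 + 5·0.11 + 6·0.15] / 0.72
 = 2.85 / 0.72
 = 95/24

3.9583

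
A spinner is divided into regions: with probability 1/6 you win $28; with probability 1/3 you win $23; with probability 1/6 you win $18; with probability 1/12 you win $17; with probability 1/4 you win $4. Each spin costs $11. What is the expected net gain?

6.75

E[payout] = 28·1/6 + 23·1/3 + 18·1/6 + 17·1/12 + 4·1/4
 = 14/3 + 23/3 + 3 + 17/12 + 1
 = 71/4
Net = 71/4 - 11 = 27/4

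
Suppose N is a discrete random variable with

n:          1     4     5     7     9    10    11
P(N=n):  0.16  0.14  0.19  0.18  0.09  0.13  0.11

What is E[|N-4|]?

3.21

E[|N-4|] = Σ |n-4|·P(N=n)
 = 3·0.16 + 0·0.14 + 1·0.19 + 3·0.18 + 5·0.09 + 6·0.13 + 7·0.11
 = 0.48 + 0 + 0.19 + 0.54 + 0.45 + 0.78 + 0.77
 = 3.21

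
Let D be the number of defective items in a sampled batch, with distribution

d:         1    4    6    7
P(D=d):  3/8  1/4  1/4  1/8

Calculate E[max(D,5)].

E[max(D,5)] = Σ max(d,5)·P(D=d)
 = 5·3/8 + 5·1/4 + 6·1/4 + 7·1/8
 = 15/8 + 5/4 + 3/2 + 7/8
 = 11/2

5.5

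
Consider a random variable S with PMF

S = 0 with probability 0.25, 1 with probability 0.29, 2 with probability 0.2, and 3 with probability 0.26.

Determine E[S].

1.47

E[S] = Σ s·P(S=s)
 = 0·0.25 + 1·0.29 + 2·0.2 + 3·0.26
 = 0 + 0.29 + 0.4 + 0.78
 = 1.47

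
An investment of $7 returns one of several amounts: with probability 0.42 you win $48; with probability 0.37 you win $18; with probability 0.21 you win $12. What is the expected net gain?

E[payout] = 48·0.42 + 18·0.37 + 12·0.21
 = 20.16 + 6.66 + 2.52
 = 29.34
Net = 29.34 - 7 = 22.34

22.34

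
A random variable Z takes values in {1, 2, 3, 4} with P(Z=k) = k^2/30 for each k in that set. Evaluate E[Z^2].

E[Z^2] = Σ z^2·P(Z=z)
 = 1·1/30 + 4·2/15 + 9·3/10 + 16·8/15
 = 1/30 + 8/15 + 27/10 + 128/15
 = 59/5

11.8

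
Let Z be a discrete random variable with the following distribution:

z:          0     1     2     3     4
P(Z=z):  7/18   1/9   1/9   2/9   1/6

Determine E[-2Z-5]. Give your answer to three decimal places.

-8.333

E[-2Z-5] = Σ (-2z-5)·P(Z=z)
 = (-5)·7/18 + (-7)·1/9 + (-9)·1/9 + (-11)·2/9 + (-13)·1/6
 = (-35/18) + (-7/9) + (-1) + (-22/9) + (-13/6)
 = -25/3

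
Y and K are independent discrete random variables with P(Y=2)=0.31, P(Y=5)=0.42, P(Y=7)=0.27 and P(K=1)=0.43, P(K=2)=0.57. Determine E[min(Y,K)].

E[min(Y,K)] = Σ_y Σ_k min(y,k) · P(Y=y)P(K=k)
 = 1·0.1333 + 2·0.1767 + 1·0.1806 + 2·0.2394 + 1·0.1161 + 2·0.1539
 = 0.1333 + 0.3534 + 0.1806 + 0.4788 + 0.1161 + 0.3078
 = 1.57

1.57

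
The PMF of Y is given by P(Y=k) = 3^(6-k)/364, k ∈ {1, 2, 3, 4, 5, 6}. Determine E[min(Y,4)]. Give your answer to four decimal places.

E[min(Y,4)] = Σ min(y,4)·P(Y=y)
 = 1·243/364 + 2·81/364 + 3·27/364 + 4·9/364 + 4·3/364 + 4·1/364
 = 243/364 + 81/182 + 81/364 + 9/91 + 3/91 + 1/91
 = 269/182

1.4780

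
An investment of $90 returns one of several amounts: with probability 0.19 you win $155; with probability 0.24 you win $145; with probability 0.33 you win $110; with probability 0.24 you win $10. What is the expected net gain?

12.95

E[payout] = 155·0.19 + 145·0.24 + 110·0.33 + 10·0.24
 = 29.45 + 34.8 + 36.3 + 2.4
 = 102.95
Net = 102.95 - 90 = 12.95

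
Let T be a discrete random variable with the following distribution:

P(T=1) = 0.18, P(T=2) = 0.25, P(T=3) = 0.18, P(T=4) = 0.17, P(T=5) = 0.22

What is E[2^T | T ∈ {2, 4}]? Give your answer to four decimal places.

P(T ∈ {2, 4}) = 0.25 + 0.17 = 0.42.
E[2^T | T ∈ {2, 4}] = [4·0.25 + 16·0.17] / 0.42
 = 3.72 / 0.42
 = 62/7

8.8571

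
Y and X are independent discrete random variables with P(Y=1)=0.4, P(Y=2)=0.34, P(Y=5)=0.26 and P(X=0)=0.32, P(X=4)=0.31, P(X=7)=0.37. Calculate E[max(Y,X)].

E[max(Y,X)] = Σ_y Σ_x max(y,x) · P(Y=y)P(X=x)
 = 1·0.128 + 4·0.124 + 7·0.148 + 2·0.1088 + 4·0.1054 + 7·0.1258 + 5·0.0832 + 5·0.0806 + 7·0.0962
 = 0.128 + 0.496 + 1.036 + 0.2176 + 0.4216 + 0.8806 + 0.416 + 0.403 + 0.6734
 = 4.6722

4.6722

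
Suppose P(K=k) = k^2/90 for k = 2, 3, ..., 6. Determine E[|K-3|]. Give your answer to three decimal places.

E[|K-3|] = Σ |k-3|·P(K=k)
 = 1·2/45 + 0·1/10 + 1·8/45 + 2·5/18 + 3·2/5
 = 2/45 + 0 + 8/45 + 5/9 + 6/5
 = 89/45

1.978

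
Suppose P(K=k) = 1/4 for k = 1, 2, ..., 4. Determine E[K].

E[K] = Σ k·P(K=k)
 = 1·1/4 + 2·1/4 + 3·1/4 + 4·1/4
 = 1/4 + 1/2 + 3/4 + 1
 = 5/2

2.5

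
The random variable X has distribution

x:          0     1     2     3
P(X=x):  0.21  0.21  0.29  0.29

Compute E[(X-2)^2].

E[(X-2)^2] = Σ (x-2)^2·P(X=x)
 = 4·0.21 + 1·0.21 + 0·0.29 + 1·0.29
 = 0.84 + 0.21 + 0 + 0.29
 = 1.34

1.34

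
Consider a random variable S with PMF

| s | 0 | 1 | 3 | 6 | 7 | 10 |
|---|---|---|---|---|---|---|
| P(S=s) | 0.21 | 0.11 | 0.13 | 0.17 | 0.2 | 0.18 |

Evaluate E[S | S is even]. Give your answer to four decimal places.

5.0357

P(S is even) = 0.21 + 0.17 + 0.18 = 0.56.
E[S | S is even] = [0·0.21 + 6·0.17 + 10·0.18] / 0.56
 = 2.82 / 0.56
 = 141/28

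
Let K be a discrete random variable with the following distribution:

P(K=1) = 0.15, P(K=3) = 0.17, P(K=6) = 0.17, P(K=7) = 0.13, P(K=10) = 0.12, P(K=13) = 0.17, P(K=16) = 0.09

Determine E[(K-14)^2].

E[(K-14)^2] = Σ (k-14)^2·P(K=k)
 = 169·0.15 + 121·0.17 + 64·0.17 + 49·0.13 + 16·0.12 + 1·0.17 + 4·0.09
 = 25.35 + 20.57 + 10.88 + 6.37 + 1.92 + 0.17 + 0.36
 = 65.62

65.62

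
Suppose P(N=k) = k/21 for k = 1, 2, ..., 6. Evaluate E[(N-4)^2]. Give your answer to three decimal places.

2.333

E[(N-4)^2] = Σ (n-4)^2·P(N=n)
 = 9·1/21 + 4·2/21 + 1·1/7 + 0·4/21 + 1·5/21 + 4·2/7
 = 3/7 + 8/21 + 1/7 + 0 + 5/21 + 8/7
 = 7/3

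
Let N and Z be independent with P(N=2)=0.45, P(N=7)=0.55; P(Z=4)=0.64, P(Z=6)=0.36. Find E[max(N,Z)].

5.974

E[max(N,Z)] = Σ_n Σ_z max(n,z) · P(N=n)P(Z=z)
 = 4·0.288 + 6·0.162 + 7·0.352 + 7·0.198
 = 1.152 + 0.972 + 2.464 + 1.386
 = 5.974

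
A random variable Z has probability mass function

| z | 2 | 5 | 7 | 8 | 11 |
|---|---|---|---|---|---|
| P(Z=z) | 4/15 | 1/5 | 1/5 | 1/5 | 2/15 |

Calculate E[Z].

E[Z] = Σ z·P(Z=z)
 = 2·4/15 + 5·1/5 + 7·1/5 + 8·1/5 + 11·2/15
 = 8/15 + 1 + 7/5 + 8/5 + 22/15
 = 6

6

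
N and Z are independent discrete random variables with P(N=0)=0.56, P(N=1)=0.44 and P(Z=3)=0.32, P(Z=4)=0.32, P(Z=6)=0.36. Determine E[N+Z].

E[N+Z] = Σ_n Σ_z (n+z) · P(N=n)P(Z=z)
 = 3·0.1792 + 4·0.1792 + 6·0.2016 + 4·0.1408 + 5·0.1408 + 7·0.1584
 = 0.5376 + 0.7168 + 1.2096 + 0.5632 + 0.704 + 1.1088
 = 4.84

4.84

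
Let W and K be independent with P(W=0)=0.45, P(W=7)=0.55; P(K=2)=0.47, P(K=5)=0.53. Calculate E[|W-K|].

3.491

E[|W-K|] = Σ_w Σ_k |w-k| · P(W=w)P(K=k)
 = 2·0.2115 + 5·0.2385 + 5·0.2585 + 2·0.2915
 = 0.423 + 1.1925 + 1.2925 + 0.583
 = 3.491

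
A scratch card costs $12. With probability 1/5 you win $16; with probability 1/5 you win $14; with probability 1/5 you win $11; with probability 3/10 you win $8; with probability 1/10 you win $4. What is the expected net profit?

-1

E[payout] = 16·1/5 + 14·1/5 + 11·1/5 + 8·3/10 + 4·1/10
 = 16/5 + 14/5 + 11/5 + 12/5 + 2/5
 = 11
Net = 11 - 12 = -1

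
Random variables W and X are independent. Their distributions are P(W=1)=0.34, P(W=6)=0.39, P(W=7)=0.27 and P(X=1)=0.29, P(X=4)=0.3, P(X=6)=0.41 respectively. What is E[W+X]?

8.52

E[W+X] = Σ_w Σ_x (w+x) · P(W=w)P(X=x)
 = 2·0.0986 + 5·0.102 + 7·0.1394 + 7·0.1131 + 10·0.117 + 12·0.1599 + 8·0.0783 + 11·0.081 + 13·0.1107
 = 0.1972 + 0.51 + 0.9758 + 0.7917 + 1.17 + 1.9188 + 0.6264 + 0.891 + 1.4391
 = 8.52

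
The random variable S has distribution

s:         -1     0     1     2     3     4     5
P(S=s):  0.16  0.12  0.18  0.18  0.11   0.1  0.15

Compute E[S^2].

E[S^2] = Σ s^2·P(S=s)
 = 1·0.16 + 0·0.12 + 1·0.18 + 4·0.18 + 9·0.11 + 16·0.1 + 25·0.15
 = 0.16 + 0 + 0.18 + 0.72 + 0.99 + 1.6 + 3.75
 = 7.4

7.4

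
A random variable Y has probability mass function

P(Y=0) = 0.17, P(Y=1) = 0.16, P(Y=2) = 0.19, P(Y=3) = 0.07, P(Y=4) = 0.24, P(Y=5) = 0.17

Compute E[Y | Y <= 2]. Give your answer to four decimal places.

P(Y <= 2) = 0.17 + 0.16 + 0.19 = 0.52.
E[Y | Y <= 2] = [0·0.17 + 1·0.16 + 2·0.19] / 0.52
 = 0.54 / 0.52
 = 27/26

1.0385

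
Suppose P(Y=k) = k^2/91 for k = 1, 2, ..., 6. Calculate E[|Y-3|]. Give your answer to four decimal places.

E[|Y-3|] = Σ |y-3|·P(Y=y)
 = 2·1/91 + 1·4/91 + 0·9/91 + 1·16/91 + 2·25/91 + 3·36/91
 = 2/91 + 4/91 + 0 + 16/91 + 50/91 + 108/91
 = 180/91

1.9780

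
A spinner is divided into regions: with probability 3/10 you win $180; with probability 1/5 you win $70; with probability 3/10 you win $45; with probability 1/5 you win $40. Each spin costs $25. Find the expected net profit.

E[payout] = 180·3/10 + 70·1/5 + 45·3/10 + 40·1/5
 = 54 + 14 + 27/2 + 8
 = 179/2
Net = 179/2 - 25 = 129/2

64.5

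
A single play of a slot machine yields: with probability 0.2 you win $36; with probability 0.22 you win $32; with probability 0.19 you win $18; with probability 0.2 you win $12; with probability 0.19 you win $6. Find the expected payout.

E[payout] = 36·0.2 + 32·0.22 + 18·0.19 + 12·0.2 + 6·0.19
 = 7.2 + 7.04 + 3.42 + 2.4 + 1.14
 = 21.2

21.2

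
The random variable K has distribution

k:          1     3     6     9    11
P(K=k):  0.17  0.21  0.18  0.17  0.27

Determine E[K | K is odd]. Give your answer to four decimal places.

P(K is odd) = 0.17 + 0.21 + 0.17 + 0.27 = 0.82.
E[K | K is odd] = [1·0.17 + 3·0.21 + 9·0.17 + 11·0.27] / 0.82
 = 5.3 / 0.82
 = 265/41

6.4634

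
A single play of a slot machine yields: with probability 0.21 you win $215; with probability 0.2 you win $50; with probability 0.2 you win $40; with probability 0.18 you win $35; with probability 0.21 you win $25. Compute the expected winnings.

E[payout] = 215·0.21 + 50·0.2 + 40·0.2 + 35·0.18 + 25·0.21
 = 45.15 + 10 + 8 + 6.3 + 5.25
 = 74.7

74.7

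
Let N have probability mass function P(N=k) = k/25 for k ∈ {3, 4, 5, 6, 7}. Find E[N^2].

31

E[N^2] = Σ n^2·P(N=n)
 = 9·3/25 + 16·4/25 + 25·1/5 + 36·6/25 + 49·7/25
 = 27/25 + 64/25 + 5 + 216/25 + 343/25
 = 31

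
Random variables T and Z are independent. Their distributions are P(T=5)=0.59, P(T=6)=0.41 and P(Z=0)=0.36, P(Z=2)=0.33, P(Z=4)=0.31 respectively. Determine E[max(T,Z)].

E[max(T,Z)] = Σ_t Σ_z max(t,z) · P(T=t)P(Z=z)
 = 5·0.2124 + 5·0.1947 + 5·0.1829 + 6·0.1476 + 6·0.1353 + 6·0.1271
 = 1.062 + 0.9735 + 0.9145 + 0.8856 + 0.8118 + 0.7626
 = 5.41

5.41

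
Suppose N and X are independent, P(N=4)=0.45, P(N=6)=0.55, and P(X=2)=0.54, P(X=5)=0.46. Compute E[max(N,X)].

5.307

E[max(N,X)] = Σ_n Σ_x max(n,x) · P(N=n)P(X=x)
 = 4·0.243 + 5·0.207 + 6·0.297 + 6·0.253
 = 0.972 + 1.035 + 1.782 + 1.518
 = 5.307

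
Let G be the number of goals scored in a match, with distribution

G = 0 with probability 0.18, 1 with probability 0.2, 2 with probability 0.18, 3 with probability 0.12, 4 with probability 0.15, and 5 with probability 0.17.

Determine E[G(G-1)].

6.28

E[G(G-1)] = Σ g(g-1)·P(G=g)
 = 0·0.18 + 0·0.2 + 2·0.18 + 6·0.12 + 12·0.15 + 20·0.17
 = 0 + 0 + 0.36 + 0.72 + 1.8 + 3.4
 = 6.28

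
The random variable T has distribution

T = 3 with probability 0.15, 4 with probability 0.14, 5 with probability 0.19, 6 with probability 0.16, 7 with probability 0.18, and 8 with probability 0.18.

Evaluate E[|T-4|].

1.92

E[|T-4|] = Σ |t-4|·P(T=t)
 = 1·0.15 + 0·0.14 + 1·0.19 + 2·0.16 + 3·0.18 + 4·0.18
 = 0.15 + 0 + 0.19 + 0.32 + 0.54 + 0.72
 = 1.92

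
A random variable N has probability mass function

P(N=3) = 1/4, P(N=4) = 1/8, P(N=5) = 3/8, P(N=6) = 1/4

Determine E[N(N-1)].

18

E[N(N-1)] = Σ n(n-1)·P(N=n)
 = 6·1/4 + 12·1/8 + 20·3/8 + 30·1/4
 = 3/2 + 3/2 + 15/2 + 15/2
 = 18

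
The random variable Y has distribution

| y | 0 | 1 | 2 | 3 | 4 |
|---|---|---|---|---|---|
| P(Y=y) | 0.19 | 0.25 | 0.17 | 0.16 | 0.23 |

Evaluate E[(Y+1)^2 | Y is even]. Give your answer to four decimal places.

12.6610

P(Y is even) = 0.19 + 0.17 + 0.23 = 0.59.
E[(Y+1)^2 | Y is even] = [1·0.19 + 9·0.17 + 25·0.23] / 0.59
 = 7.47 / 0.59
 = 747/59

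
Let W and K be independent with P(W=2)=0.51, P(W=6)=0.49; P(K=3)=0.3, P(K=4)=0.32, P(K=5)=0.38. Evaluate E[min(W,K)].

E[min(W,K)] = Σ_w Σ_k min(w,k) · P(W=w)P(K=k)
 = 2·0.153 + 2·0.1632 + 2·0.1938 + 3·0.147 + 4·0.1568 + 5·0.1862
 = 0.306 + 0.3264 + 0.3876 + 0.441 + 0.6272 + 0.931
 = 3.0192

3.0192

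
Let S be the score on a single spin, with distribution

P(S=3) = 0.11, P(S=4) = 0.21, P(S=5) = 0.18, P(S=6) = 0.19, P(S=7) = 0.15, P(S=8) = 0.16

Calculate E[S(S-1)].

27.74

E[S(S-1)] = Σ s(s-1)·P(S=s)
 = 6·0.11 + 12·0.21 + 20·0.18 + 30·0.19 + 42·0.15 + 56·0.16
 = 0.66 + 2.52 + 3.6 + 5.7 + 6.3 + 8.96
 = 27.74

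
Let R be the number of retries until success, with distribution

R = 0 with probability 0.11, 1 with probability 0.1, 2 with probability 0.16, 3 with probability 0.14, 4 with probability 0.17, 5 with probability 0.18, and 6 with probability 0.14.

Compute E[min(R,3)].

E[min(R,3)] = Σ min(r,3)·P(R=r)
 = 0·0.11 + 1·0.1 + 2·0.16 + 3·0.14 + 3·0.17 + 3·0.18 + 3·0.14
 = 0 + 0.1 + 0.32 + 0.42 + 0.51 + 0.54 + 0.42
 = 2.31

2.31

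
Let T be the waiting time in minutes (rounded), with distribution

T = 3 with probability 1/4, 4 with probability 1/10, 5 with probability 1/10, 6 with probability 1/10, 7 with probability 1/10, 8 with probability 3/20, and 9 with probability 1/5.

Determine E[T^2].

E[T^2] = Σ t^2·P(T=t)
 = 9·1/4 + 16·1/10 + 25·1/10 + 36·1/10 + 49·1/10 + 64·3/20 + 81·1/5
 = 9/4 + 8/5 + 5/2 + 18/5 + 49/10 + 48/5 + 81/5
 = 813/20

40.65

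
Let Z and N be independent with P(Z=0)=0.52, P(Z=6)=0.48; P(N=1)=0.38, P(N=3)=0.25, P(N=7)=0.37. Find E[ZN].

E[ZN] = Σ_z Σ_n zn · P(Z=z)P(N=n)
 = 0·0.1976 + 0·0.13 + 0·0.1924 + 6·0.1824 + 18·0.12 + 42·0.1776
 = 0 + 0 + 0 + 1.0944 + 2.16 + 7.4592
 = 10.7136

10.7136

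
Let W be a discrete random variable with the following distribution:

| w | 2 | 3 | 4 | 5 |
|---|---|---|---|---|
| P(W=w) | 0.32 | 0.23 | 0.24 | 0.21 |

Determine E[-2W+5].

-1.68

E[-2W+5] = Σ (-2w+5)·P(W=w)
 = 1·0.32 + (-1)·0.23 + (-3)·0.24 + (-5)·0.21
 = 0.32 + (-0.23) + (-0.72) + (-1.05)
 = -1.68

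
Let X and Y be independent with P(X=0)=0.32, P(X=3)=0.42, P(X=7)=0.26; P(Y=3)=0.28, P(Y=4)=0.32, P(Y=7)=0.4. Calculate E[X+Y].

E[X+Y] = Σ_x Σ_y (x+y) · P(X=x)P(Y=y)
 = 3·0.0896 + 4·0.1024 + 7·0.128 + 6·0.1176 + 7·0.1344 + 10·0.168 + 10·0.0728 + 11·0.0832 + 14·0.104
 = 0.2688 + 0.4096 + 0.896 + 0.7056 + 0.9408 + 1.68 + 0.728 + 0.9152 + 1.456
 = 8

8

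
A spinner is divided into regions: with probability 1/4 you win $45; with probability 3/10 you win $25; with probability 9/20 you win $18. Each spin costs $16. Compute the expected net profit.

E[payout] = 45·1/4 + 25·3/10 + 18·9/20
 = 45/4 + 15/2 + 81/10
 = 537/20
Net = 537/20 - 16 = 217/20

10.85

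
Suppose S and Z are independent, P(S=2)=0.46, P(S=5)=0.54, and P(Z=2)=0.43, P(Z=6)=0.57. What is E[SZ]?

15.4936

E[SZ] = Σ_s Σ_z sz · P(S=s)P(Z=z)
 = 4·0.1978 + 12·0.2622 + 10·0.2322 + 30·0.3078
 = 0.7912 + 3.1464 + 2.322 + 9.234
 = 15.4936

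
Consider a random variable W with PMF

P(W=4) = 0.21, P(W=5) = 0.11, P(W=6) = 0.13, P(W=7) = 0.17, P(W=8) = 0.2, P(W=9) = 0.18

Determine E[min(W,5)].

4.79

E[min(W,5)] = Σ min(w,5)·P(W=w)
 = 4·0.21 + 5·0.11 + 5·0.13 + 5·0.17 + 5·0.2 + 5·0.18
 = 0.84 + 0.55 + 0.65 + 0.85 + 1 + 0.9
 = 4.79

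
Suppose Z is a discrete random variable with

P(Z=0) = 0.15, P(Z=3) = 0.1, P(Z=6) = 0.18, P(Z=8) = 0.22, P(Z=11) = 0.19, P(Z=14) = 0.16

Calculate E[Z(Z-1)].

68.34

E[Z(Z-1)] = Σ z(z-1)·P(Z=z)
 = 0·0.15 + 6·0.1 + 30·0.18 + 56·0.22 + 110·0.19 + 182·0.16
 = 0 + 0.6 + 5.4 + 12.32 + 20.9 + 29.12
 = 68.34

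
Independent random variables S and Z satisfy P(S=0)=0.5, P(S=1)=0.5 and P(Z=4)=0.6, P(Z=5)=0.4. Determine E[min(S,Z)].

E[min(S,Z)] = Σ_s Σ_z min(s,z) · P(S=s)P(Z=z)
 = 0·0.3 + 0·0.2 + 1·0.3 + 1·0.2
 = 0 + 0 + 0.3 + 0.2
 = 0.5

0.5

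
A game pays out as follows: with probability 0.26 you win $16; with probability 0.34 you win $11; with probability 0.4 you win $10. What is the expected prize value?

E[payout] = 16·0.26 + 11·0.34 + 10·0.4
 = 4.16 + 3.74 + 4
 = 11.9

11.9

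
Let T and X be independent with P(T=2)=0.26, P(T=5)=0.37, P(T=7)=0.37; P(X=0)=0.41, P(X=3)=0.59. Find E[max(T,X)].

E[max(T,X)] = Σ_t Σ_x max(t,x) · P(T=t)P(X=x)
 = 2·0.1066 + 3·0.1534 + 5·0.1517 + 5·0.2183 + 7·0.1517 + 7·0.2183
 = 0.2132 + 0.4602 + 0.7585 + 1.0915 + 1.0619 + 1.5281
 = 5.1134

5.1134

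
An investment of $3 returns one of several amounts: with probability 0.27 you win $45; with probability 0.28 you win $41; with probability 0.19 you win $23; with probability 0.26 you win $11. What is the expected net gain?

27.86

E[payout] = 45·0.27 + 41·0.28 + 23·0.19 + 11·0.26
 = 12.15 + 11.48 + 4.37 + 2.86
 = 30.86
Net = 30.86 - 3 = 27.86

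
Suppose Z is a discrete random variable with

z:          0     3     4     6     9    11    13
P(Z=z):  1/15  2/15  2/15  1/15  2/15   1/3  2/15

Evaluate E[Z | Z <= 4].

P(Z <= 4) = 1/15 + 2/15 + 2/15 = 1/3.
E[Z | Z <= 4] = [0·1/15 + 3·2/15 + 4·2/15] / (1/3)
 = 14/15 / (1/3)
 = 14/5

2.8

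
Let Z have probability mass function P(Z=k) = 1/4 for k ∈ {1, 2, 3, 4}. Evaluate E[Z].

E[Z] = Σ z·P(Z=z)
 = 1·1/4 + 2·1/4 + 3·1/4 + 4·1/4
 = 1/4 + 1/2 + 3/4 + 1
 = 5/2

2.5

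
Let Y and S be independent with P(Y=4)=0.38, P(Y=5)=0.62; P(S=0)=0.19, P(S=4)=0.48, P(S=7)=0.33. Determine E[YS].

E[YS] = Σ_y Σ_s ys · P(Y=y)P(S=s)
 = 0·0.0722 + 16·0.1824 + 28·0.1254 + 0·0.1178 + 20·0.2976 + 35·0.2046
 = 0 + 2.9184 + 3.5112 + 0 + 5.952 + 7.161
 = 19.5426

19.5426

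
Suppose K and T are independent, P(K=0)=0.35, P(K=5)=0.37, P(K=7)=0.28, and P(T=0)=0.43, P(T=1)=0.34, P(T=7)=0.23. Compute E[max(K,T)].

E[max(K,T)] = Σ_k Σ_t max(k,t) · P(K=k)P(T=t)
 = 0·0.1505 + 1·0.119 + 7·0.0805 + 5·0.1591 + 5·0.1258 + 7·0.0851 + 7·0.1204 + 7·0.0952 + 7·0.0644
 = 0 + 0.119 + 0.5635 + 0.7955 + 0.629 + 0.5957 + 0.8428 + 0.6664 + 0.4508
 = 4.6627

4.6627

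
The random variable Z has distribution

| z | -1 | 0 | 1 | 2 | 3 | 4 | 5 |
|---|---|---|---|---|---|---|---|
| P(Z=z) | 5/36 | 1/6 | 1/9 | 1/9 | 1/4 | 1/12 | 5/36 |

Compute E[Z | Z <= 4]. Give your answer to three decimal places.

1.484

P(Z <= 4) = 5/36 + 1/6 + 1/9 + 1/9 + 1/4 + 1/12 = 31/36.
E[Z | Z <= 4] = [(-1)·5/36 + 0·1/6 + 1·1/9 + 2·1/9 + 3·1/4 + 4·1/12] / (31/36)
 = 23/18 / (31/36)
 = 46/31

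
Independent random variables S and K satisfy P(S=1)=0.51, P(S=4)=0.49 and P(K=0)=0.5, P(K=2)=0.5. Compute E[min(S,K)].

0.745

E[min(S,K)] = Σ_s Σ_k min(s,k) · P(S=s)P(K=k)
 = 0·0.255 + 1·0.255 + 0·0.245 + 2·0.245
 = 0 + 0.255 + 0 + 0.49
 = 0.745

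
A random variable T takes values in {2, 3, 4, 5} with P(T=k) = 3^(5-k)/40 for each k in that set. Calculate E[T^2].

E[T^2] = Σ t^2·P(T=t)
 = 4·27/40 + 9·9/40 + 16·3/40 + 25·1/40
 = 27/10 + 81/40 + 6/5 + 5/8
 = 131/20

6.55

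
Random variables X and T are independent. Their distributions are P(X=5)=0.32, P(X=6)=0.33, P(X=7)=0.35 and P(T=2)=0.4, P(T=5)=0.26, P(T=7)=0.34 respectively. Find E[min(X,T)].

E[min(X,T)] = Σ_x Σ_t min(x,t) · P(X=x)P(T=t)
 = 2·0.128 + 5·0.0832 + 5·0.1088 + 2·0.132 + 5·0.0858 + 6·0.1122 + 2·0.14 + 5·0.091 + 7·0.119
 = 0.256 + 0.416 + 0.544 + 0.264 + 0.429 + 0.6732 + 0.28 + 0.455 + 0.833
 = 4.1502

4.1502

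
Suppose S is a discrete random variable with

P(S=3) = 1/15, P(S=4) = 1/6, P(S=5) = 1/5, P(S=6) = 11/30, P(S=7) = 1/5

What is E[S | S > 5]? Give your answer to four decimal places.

P(S > 5) = 11/30 + 1/5 = 17/30.
E[S | S > 5] = [6·11/30 + 7·1/5] / (17/30)
 = 18/5 / (17/30)
 = 108/17

6.3529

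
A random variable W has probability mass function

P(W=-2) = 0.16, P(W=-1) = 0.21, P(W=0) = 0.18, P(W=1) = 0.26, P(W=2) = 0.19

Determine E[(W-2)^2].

5.43

E[(W-2)^2] = Σ (w-2)^2·P(W=w)
 = 16·0.16 + 9·0.21 + 4·0.18 + 1·0.26 + 0·0.19
 = 2.56 + 1.89 + 0.72 + 0.26 + 0
 = 5.43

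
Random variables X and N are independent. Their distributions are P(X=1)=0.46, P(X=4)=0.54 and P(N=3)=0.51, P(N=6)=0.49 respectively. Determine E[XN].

11.7114

E[XN] = Σ_x Σ_n xn · P(X=x)P(N=n)
 = 3·0.2346 + 6·0.2254 + 12·0.2754 + 24·0.2646
 = 0.7038 + 1.3524 + 3.3048 + 6.3504
 = 11.7114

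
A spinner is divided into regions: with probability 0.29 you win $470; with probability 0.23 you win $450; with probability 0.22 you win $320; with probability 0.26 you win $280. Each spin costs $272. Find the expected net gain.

E[payout] = 470·0.29 + 450·0.23 + 320·0.22 + 280·0.26
 = 136.3 + 103.5 + 70.4 + 72.8
 = 383
Net = 383 - 272 = 111

111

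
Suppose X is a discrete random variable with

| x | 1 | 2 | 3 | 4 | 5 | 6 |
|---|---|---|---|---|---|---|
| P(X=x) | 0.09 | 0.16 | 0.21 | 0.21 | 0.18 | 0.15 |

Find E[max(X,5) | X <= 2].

P(X <= 2) = 0.09 + 0.16 = 0.25.
E[max(X,5) | X <= 2] = [5·0.09 + 5·0.16] / 0.25
 = 1.25 / 0.25
 = 5

5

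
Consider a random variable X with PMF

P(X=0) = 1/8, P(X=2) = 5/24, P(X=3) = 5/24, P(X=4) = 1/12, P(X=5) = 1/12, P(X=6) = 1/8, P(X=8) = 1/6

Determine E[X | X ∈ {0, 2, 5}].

2

P(X ∈ {0, 2, 5}) = 1/8 + 5/24 + 1/12 = 5/12.
E[X | X ∈ {0, 2, 5}] = [0·1/8 + 2·5/24 + 5·1/12] / (5/12)
 = 5/6 / (5/12)
 = 2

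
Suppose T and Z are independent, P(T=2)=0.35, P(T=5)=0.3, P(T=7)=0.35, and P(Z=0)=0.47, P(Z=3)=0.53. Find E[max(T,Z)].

4.8355

E[max(T,Z)] = Σ_t Σ_z max(t,z) · P(T=t)P(Z=z)
 = 2·0.1645 + 3·0.1855 + 5·0.141 + 5·0.159 + 7·0.1645 + 7·0.1855
 = 0.329 + 0.5565 + 0.705 + 0.795 + 1.1515 + 1.2985
 = 4.8355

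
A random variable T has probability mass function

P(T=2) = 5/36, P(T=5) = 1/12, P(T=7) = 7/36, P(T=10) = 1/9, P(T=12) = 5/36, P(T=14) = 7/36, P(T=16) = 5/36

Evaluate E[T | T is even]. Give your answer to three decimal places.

P(T is even) = 5/36 + 1/9 + 5/36 + 7/36 + 5/36 = 13/18.
E[T | T is even] = [2·5/36 + 10·1/9 + 12·5/36 + 14·7/36 + 16·5/36] / (13/18)
 = 8 / (13/18)
 = 144/13

11.077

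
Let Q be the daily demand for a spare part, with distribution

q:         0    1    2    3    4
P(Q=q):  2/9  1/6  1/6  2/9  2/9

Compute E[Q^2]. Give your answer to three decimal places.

6.389

E[Q^2] = Σ q^2·P(Q=q)
 = 0·2/9 + 1·1/6 + 4·1/6 + 9·2/9 + 16·2/9
 = 0 + 1/6 + 2/3 + 2 + 32/9
 = 115/18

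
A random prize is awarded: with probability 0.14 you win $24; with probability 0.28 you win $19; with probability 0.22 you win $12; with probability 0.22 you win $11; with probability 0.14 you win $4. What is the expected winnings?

E[payout] = 24·0.14 + 19·0.28 + 12·0.22 + 11·0.22 + 4·0.14
 = 3.36 + 5.32 + 2.64 + 2.42 + 0.56
 = 14.3

14.3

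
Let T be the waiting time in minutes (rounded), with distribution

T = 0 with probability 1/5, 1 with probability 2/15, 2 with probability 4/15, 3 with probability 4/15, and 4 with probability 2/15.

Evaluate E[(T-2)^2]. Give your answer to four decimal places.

1.7333

E[(T-2)^2] = Σ (t-2)^2·P(T=t)
 = 4·1/5 + 1·2/15 + 0·4/15 + 1·4/15 + 4·2/15
 = 4/5 + 2/15 + 0 + 4/15 + 8/15
 = 26/15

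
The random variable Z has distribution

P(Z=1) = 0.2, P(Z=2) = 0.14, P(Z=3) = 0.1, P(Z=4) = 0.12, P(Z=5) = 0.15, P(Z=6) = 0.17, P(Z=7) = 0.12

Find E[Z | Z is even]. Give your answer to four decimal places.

4.1395

P(Z is even) = 0.14 + 0.12 + 0.17 = 0.43.
E[Z | Z is even] = [2·0.14 + 4·0.12 + 6·0.17] / 0.43
 = 1.78 / 0.43
 = 178/43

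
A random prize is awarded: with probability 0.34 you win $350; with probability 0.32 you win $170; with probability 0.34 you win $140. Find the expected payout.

E[payout] = 350·0.34 + 170·0.32 + 140·0.34
 = 119 + 54.4 + 47.6
 = 221

221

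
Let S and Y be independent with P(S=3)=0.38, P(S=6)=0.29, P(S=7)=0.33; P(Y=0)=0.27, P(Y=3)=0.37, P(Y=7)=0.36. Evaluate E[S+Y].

E[S+Y] = Σ_s Σ_y (s+y) · P(S=s)P(Y=y)
 = 3·0.1026 + 6·0.1406 + 10·0.1368 + 6·0.0783 + 9·0.1073 + 13·0.1044 + 7·0.0891 + 10·0.1221 + 14·0.1188
 = 0.3078 + 0.8436 + 1.368 + 0.4698 + 0.9657 + 1.3572 + 0.6237 + 1.221 + 1.6632
 = 8.82

8.82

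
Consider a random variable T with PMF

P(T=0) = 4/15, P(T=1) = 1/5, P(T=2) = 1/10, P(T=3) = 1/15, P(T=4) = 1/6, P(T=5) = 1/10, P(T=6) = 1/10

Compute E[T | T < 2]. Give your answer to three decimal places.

0.429

P(T < 2) = 4/15 + 1/5 = 7/15.
E[T | T < 2] = [0·4/15 + 1·1/5] / (7/15)
 = 1/5 / (7/15)
 = 3/7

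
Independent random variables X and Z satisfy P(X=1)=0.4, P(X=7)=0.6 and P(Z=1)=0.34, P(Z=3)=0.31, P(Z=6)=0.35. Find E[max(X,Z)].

5.548

E[max(X,Z)] = Σ_x Σ_z max(x,z) · P(X=x)P(Z=z)
 = 1·0.136 + 3·0.124 + 6·0.14 + 7·0.204 + 7·0.186 + 7·0.21
 = 0.136 + 0.372 + 0.84 + 1.428 + 1.302 + 1.47
 = 5.548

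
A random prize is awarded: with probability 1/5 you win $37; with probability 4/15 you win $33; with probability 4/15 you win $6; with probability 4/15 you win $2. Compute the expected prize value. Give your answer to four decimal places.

18.3333

E[payout] = 37·1/5 + 33·4/15 + 6·4/15 + 2·4/15
 = 37/5 + 44/5 + 8/5 + 8/15
 = 55/3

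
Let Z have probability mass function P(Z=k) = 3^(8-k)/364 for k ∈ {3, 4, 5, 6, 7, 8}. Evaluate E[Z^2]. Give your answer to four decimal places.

E[Z^2] = Σ z^2·P(Z=z)
 = 9·243/364 + 16·81/364 + 25·27/364 + 36·9/364 + 49·3/364 + 64·1/364
 = 2187/364 + 324/91 + 675/364 + 81/91 + 21/52 + 16/91
 = 361/28

12.8929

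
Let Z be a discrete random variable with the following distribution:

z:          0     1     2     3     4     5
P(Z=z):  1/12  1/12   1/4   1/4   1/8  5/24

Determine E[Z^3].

E[Z^3] = Σ z^3·P(Z=z)
 = 0·1/12 + 1·1/12 + 8·1/4 + 27·1/4 + 64·1/8 + 125·5/24
 = 0 + 1/12 + 2 + 27/4 + 8 + 625/24
 = 343/8

42.875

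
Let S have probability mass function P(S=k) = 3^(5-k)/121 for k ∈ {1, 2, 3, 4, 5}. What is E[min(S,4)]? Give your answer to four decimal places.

E[min(S,4)] = Σ min(s,4)·P(S=s)
 = 1·81/121 + 2·27/121 + 3·9/121 + 4·3/121 + 4·1/121
 = 81/121 + 54/121 + 27/121 + 12/121 + 4/121
 = 178/121

1.4711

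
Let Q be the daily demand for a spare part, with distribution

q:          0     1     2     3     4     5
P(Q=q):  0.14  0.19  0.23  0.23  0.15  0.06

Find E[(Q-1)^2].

E[(Q-1)^2] = Σ (q-1)^2·P(Q=q)
 = 1·0.14 + 0·0.19 + 1·0.23 + 4·0.23 + 9·0.15 + 16·0.06
 = 0.14 + 0 + 0.23 + 0.92 + 1.35 + 0.96
 = 3.6

3.6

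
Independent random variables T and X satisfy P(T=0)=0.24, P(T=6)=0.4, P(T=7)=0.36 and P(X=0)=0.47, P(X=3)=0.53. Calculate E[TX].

E[TX] = Σ_t Σ_x tx · P(T=t)P(X=x)
 = 0·0.1128 + 0·0.1272 + 0·0.188 + 18·0.212 + 0·0.1692 + 21·0.1908
 = 0 + 0 + 0 + 3.816 + 0 + 4.0068
 = 7.8228

7.8228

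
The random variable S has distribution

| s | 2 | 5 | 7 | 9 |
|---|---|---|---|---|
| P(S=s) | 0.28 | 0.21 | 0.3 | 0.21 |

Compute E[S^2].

E[S^2] = Σ s^2·P(S=s)
 = 4·0.28 + 25·0.21 + 49·0.3 + 81·0.21
 = 1.12 + 5.25 + 14.7 + 17.01
 = 38.08

38.08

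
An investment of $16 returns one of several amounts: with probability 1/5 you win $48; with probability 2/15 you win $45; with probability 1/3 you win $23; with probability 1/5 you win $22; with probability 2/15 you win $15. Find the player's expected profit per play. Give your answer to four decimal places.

E[payout] = 48·1/5 + 45·2/15 + 23·1/3 + 22·1/5 + 15·2/15
 = 48/5 + 6 + 23/3 + 22/5 + 2
 = 89/3
Net = 89/3 - 16 = 41/3

13.6667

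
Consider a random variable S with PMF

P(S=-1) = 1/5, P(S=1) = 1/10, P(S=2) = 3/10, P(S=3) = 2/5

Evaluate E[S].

E[S] = Σ s·P(S=s)
 = (-1)·1/5 + 1·1/10 + 2·3/10 + 3·2/5
 = (-1/5) + 1/10 + 3/5 + 6/5
 = 17/10

1.7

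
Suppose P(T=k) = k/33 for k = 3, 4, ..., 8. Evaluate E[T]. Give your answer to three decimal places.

E[T] = Σ t·P(T=t)
 = 3·1/11 + 4·4/33 + 5·5/33 + 6·2/11 + 7·7/33 + 8·8/33
 = 3/11 + 16/33 + 25/33 + 12/11 + 49/33 + 64/33
 = 199/33

6.030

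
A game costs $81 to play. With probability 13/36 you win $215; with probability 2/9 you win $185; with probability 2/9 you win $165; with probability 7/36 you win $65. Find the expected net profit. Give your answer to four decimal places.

E[payout] = 215·13/36 + 185·2/9 + 165·2/9 + 65·7/36
 = 2795/36 + 370/9 + 110/3 + 455/36
 = 3025/18
Net = 3025/18 - 81 = 1567/18

87.0556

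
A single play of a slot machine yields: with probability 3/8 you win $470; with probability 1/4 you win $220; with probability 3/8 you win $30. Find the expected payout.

E[payout] = 470·3/8 + 220·1/4 + 30·3/8
 = 705/4 + 55 + 45/4
 = 485/2

242.5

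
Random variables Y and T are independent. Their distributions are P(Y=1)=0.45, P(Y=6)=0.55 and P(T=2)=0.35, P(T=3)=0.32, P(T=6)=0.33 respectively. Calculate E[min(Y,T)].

2.452

E[min(Y,T)] = Σ_y Σ_t min(y,t) · P(Y=y)P(T=t)
 = 1·0.1575 + 1·0.144 + 1·0.1485 + 2·0.1925 + 3·0.176 + 6·0.1815
 = 0.1575 + 0.144 + 0.1485 + 0.385 + 0.528 + 1.089
 = 2.452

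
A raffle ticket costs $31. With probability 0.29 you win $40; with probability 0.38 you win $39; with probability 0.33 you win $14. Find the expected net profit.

0.04

E[payout] = 40·0.29 + 39·0.38 + 14·0.33
 = 11.6 + 14.82 + 4.62
 = 31.04
Net = 31.04 - 31 = 0.04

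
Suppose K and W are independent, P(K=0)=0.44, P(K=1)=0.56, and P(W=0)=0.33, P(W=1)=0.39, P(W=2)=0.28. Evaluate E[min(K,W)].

0.3752

E[min(K,W)] = Σ_k Σ_w min(k,w) · P(K=k)P(W=w)
 = 0·0.1452 + 0·0.1716 + 0·0.1232 + 0·0.1848 + 1·0.2184 + 1·0.1568
 = 0 + 0 + 0 + 0 + 0.2184 + 0.1568
 = 0.3752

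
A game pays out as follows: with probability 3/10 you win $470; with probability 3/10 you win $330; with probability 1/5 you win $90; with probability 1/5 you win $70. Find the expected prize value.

E[payout] = 470·3/10 + 330·3/10 + 90·1/5 + 70·1/5
 = 141 + 99 + 18 + 14
 = 272

272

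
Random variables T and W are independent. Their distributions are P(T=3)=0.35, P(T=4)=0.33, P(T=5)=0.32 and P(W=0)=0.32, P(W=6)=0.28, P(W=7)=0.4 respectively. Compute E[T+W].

E[T+W] = Σ_t Σ_w (t+w) · P(T=t)P(W=w)
 = 3·0.112 + 9·0.098 + 10·0.14 + 4·0.1056 + 10·0.0924 + 11·0.132 + 5·0.1024 + 11·0.0896 + 12·0.128
 = 0.336 + 0.882 + 1.4 + 0.4224 + 0.924 + 1.452 + 0.512 + 0.9856 + 1.536
 = 8.45

8.45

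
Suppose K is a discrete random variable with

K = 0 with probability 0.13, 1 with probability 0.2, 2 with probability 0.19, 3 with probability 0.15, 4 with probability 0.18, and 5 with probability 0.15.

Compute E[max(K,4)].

E[max(K,4)] = Σ max(k,4)·P(K=k)
 = 4·0.13 + 4·0.2 + 4·0.19 + 4·0.15 + 4·0.18 + 5·0.15
 = 0.52 + 0.8 + 0.76 + 0.6 + 0.72 + 0.75
 = 4.15

4.15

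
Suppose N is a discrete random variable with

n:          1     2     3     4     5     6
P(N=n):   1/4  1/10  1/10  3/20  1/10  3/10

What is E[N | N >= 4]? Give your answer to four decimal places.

5.2727

P(N >= 4) = 3/20 + 1/10 + 3/10 = 11/20.
E[N | N >= 4] = [4·3/20 + 5·1/10 + 6·3/10] / (11/20)
 = 29/10 / (11/20)
 = 58/11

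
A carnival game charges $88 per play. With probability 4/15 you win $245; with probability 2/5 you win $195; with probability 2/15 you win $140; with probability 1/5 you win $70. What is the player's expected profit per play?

88

E[payout] = 245·4/15 + 195·2/5 + 140·2/15 + 70·1/5
 = 196/3 + 78 + 56/3 + 14
 = 176
Net = 176 - 88 = 88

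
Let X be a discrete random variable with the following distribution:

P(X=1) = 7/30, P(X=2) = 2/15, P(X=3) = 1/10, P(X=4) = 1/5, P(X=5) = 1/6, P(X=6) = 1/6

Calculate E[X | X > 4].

P(X > 4) = 1/6 + 1/6 = 1/3.
E[X | X > 4] = [5·1/6 + 6·1/6] / (1/3)
 = 11/6 / (1/3)
 = 11/2

5.5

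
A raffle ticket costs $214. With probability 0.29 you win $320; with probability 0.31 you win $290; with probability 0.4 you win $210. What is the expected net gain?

52.7

E[payout] = 320·0.29 + 290·0.31 + 210·0.4
 = 92.8 + 89.9 + 84
 = 266.7
Net = 266.7 - 214 = 52.7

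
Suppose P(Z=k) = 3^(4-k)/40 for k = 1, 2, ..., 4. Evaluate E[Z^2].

E[Z^2] = Σ z^2·P(Z=z)
 = 1·27/40 + 4·9/40 + 9·3/40 + 16·1/40
 = 27/40 + 9/10 + 27/40 + 2/5
 = 53/20

2.65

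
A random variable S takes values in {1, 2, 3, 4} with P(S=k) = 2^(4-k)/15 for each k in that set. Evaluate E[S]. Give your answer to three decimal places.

E[S] = Σ s·P(S=s)
 = 1·8/15 + 2·4/15 + 3·2/15 + 4·1/15
 = 8/15 + 8/15 + 2/5 + 4/15
 = 26/15

1.733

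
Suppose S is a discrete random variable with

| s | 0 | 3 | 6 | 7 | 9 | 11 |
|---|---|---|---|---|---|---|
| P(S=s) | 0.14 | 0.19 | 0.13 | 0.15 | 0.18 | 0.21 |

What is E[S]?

6.33

E[S] = Σ s·P(S=s)
 = 0·0.14 + 3·0.19 + 6·0.13 + 7·0.15 + 9·0.18 + 11·0.21
 = 0 + 0.57 + 0.78 + 1.05 + 1.62 + 2.31
 = 6.33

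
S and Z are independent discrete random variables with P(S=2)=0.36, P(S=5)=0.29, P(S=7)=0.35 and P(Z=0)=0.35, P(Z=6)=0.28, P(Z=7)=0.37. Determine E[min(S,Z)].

2.905

E[min(S,Z)] = Σ_s Σ_z min(s,z) · P(S=s)P(Z=z)
 = 0·0.126 + 2·0.1008 + 2·0.1332 + 0·0.1015 + 5·0.0812 + 5·0.1073 + 0·0.1225 + 6·0.098 + 7·0.1295
 = 0 + 0.2016 + 0.2664 + 0 + 0.406 + 0.5365 + 0 + 0.588 + 0.9065
 = 2.905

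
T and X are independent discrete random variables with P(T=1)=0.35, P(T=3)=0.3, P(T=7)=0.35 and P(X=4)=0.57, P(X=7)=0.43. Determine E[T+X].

E[T+X] = Σ_t Σ_x (t+x) · P(T=t)P(X=x)
 = 5·0.1995 + 8·0.1505 + 7·0.171 + 10·0.129 + 11·0.1995 + 14·0.1505
 = 0.9975 + 1.204 + 1.197 + 1.29 + 2.1945 + 2.107
 = 8.99

8.99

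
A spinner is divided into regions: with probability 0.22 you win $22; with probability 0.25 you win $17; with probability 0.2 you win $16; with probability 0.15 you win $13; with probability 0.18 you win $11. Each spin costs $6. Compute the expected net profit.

10.22

E[payout] = 22·0.22 + 17·0.25 + 16·0.2 + 13·0.15 + 11·0.18
 = 4.84 + 4.25 + 3.2 + 1.95 + 1.98
 = 16.22
Net = 16.22 - 6 = 10.22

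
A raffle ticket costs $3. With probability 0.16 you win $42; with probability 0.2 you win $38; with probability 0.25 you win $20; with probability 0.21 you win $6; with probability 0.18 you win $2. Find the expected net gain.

17.94

E[payout] = 42·0.16 + 38·0.2 + 20·0.25 + 6·0.21 + 2·0.18
 = 6.72 + 7.6 + 5 + 1.26 + 0.36
 = 20.94
Net = 20.94 - 3 = 17.94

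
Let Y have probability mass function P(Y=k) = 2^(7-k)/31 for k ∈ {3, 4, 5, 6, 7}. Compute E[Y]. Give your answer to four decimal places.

E[Y] = Σ y·P(Y=y)
 = 3·16/31 + 4·8/31 + 5·4/31 + 6·2/31 + 7·1/31
 = 48/31 + 32/31 + 20/31 + 12/31 + 7/31
 = 119/31

3.8387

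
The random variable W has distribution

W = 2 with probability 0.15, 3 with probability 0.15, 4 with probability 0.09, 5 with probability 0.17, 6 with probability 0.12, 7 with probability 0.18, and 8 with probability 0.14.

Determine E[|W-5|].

E[|W-5|] = Σ |w-5|·P(W=w)
 = 3·0.15 + 2·0.15 + 1·0.09 + 0·0.17 + 1·0.12 + 2·0.18 + 3·0.14
 = 0.45 + 0.3 + 0.09 + 0 + 0.12 + 0.36 + 0.42
 = 1.74

1.74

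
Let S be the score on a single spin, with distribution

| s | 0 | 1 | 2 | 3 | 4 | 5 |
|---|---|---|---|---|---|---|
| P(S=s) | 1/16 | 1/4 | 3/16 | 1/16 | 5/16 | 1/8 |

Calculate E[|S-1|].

1.8125

E[|S-1|] = Σ |s-1|·P(S=s)
 = 1·1/16 + 0·1/4 + 1·3/16 + 2·1/16 + 3·5/16 + 4·1/8
 = 1/16 + 0 + 3/16 + 1/8 + 15/16 + 1/2
 = 29/16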